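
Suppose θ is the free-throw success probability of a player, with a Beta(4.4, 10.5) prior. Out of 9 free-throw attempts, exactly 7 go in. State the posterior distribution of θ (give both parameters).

Observing 7 successes and 2 failures updates Beta(4.4, 10.5) by adding the success and failure counts to the two shape parameters: α = 4.4+7 = 11.4, β = 10.5+2 = 12.5.

Posterior: Beta(11.4, 12.5)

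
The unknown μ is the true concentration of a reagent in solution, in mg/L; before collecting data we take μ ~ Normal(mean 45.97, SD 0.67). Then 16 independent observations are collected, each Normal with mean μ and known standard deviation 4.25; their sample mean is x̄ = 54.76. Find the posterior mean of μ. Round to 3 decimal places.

Prior precision 1/τ₀² = 1/0.67² = 2.22767; data precision n/σ² = 16/4.25² = 0.885813.
Posterior precision = 2.22767 + 0.885813 = 3.11348.
Posterior mean = (2.22767·45.97 + 0.885813·54.76) / 3.11348 = 48.471.

Posterior mean ≈ 48.471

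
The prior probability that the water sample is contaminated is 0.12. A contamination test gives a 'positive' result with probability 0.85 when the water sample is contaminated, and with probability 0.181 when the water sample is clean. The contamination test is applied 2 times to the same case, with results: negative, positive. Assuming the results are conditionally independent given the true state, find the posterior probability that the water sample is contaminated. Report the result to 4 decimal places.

Posterior P(H) ≈ 0.1050

Let H be the event that the water sample is contaminated; start with P(H) = 0.12. P('positive'|H) = 0.85, P('positive'|¬H) = 0.181.
Update on result 1 ('negative'): P(H) ← 0.15·0.1200 / (0.15·0.1200 + 0.819·0.8800) = 0.018000/0.73872 = 0.0244.
Update on result 2 ('positive'): P(H) ← 0.85·0.0244 / (0.85·0.0244 + 0.181·0.9756) = 0.020712/0.19730 = 0.1050.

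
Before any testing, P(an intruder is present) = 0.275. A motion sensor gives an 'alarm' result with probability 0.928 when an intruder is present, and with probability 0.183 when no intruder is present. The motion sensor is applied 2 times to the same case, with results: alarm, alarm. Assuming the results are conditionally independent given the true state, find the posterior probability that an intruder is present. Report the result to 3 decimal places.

Let H be the event that an intruder is present; start with P(H) = 0.275. P('alarm'|H) = 0.928, P('alarm'|¬H) = 0.183.
Update on result 1 ('alarm'): P(H) ← 0.928·0.2750 / (0.928·0.2750 + 0.183·0.7250) = 0.25520/0.38788 = 0.6579.
Update on result 2 ('alarm'): P(H) ← 0.928·0.6579 / (0.928·0.6579 + 0.183·0.3421) = 0.61057/0.67317 = 0.9070.

Posterior P(H) ≈ 0.907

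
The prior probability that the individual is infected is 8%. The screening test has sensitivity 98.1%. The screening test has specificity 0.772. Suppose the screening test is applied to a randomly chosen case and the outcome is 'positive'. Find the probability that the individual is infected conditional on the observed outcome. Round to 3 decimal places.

Let H be the event that the individual is infected. P(H) = 0.08, so P(¬H) = 0.92. With E the 'positive' result, P(E|H) = 0.981 and P(E|¬H) = 0.228.
P(E) = 0.981·0.08 + 0.228·0.92 = 0.078480 + 0.20976 = 0.28824.
By Bayes' theorem, P(H|E) = 0.078480 / 0.28824 = 0.272.

P(H | E) ≈ 0.272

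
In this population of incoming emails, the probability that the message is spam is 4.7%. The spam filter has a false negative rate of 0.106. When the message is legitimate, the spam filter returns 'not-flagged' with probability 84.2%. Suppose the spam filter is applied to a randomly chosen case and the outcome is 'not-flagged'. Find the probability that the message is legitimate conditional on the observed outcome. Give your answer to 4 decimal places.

Write H for 'the message is spam'. Prior odds H:¬H = 0.047/0.953 = 0.049318. For the 'not-flagged' outcome, the likelihood ratio is 0.106/0.842 = 0.12589.
Posterior odds = 0.049318 × 0.12589 = 0.0062087, so P(H|E) = 0.0062087/(1+0.0062087) = 0.0062. Then P(¬H|E) = 1 − 0.0062 = 0.9938.

P(¬H | E) ≈ 0.9938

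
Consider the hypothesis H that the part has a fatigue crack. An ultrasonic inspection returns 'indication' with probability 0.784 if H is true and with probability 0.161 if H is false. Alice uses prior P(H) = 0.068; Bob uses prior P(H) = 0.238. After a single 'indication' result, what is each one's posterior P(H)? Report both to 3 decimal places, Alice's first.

Alice: 0.262; Bob: 0.603

P('+'|H) = 0.784, P('+'|¬H) = 0.161.
Alice: numerator 0.784·0.068 = 0.053312; evidence = 0.053312+0.161·0.932 = 0.20336; posterior = 0.262.
Bob: numerator 0.784·0.238 = 0.18659; evidence = 0.18659+0.161·0.762 = 0.30927; posterior = 0.603.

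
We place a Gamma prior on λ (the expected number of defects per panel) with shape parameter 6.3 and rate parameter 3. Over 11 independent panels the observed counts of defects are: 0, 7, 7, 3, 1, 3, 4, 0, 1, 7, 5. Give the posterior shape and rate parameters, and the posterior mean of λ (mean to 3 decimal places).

Posterior: Gamma(shape=44.3, rate=14); mean ≈ 3.164

Total count ∑xᵢ = 38 over n = 11 panels.
Gamma is conjugate to the Poisson likelihood: posterior is Gamma(shape = 6.3+38 = 44.3, rate = 3+11 = 14).
E[λ | data] = 44.3/14 = 3.164.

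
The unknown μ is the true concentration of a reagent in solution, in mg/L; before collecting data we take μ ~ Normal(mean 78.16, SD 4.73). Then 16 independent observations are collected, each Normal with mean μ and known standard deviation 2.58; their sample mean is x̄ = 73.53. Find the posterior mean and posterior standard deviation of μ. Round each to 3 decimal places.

With known σ, the Normal prior is conjugate. Weight on the data is w = (n/σ²)/(n/σ² + 1/τ₀²) = 2.40370/(2.40370+0.0446969) = 0.98174.
Posterior mean = w·x̄ + (1−w)·μ₀ = 0.98174·73.53 + 0.018256·78.16 = 73.615. Posterior variance = 1/(2.40370+0.0446969) = 0.408430, so SD = 0.639.

Posterior mean ≈ 73.615; posterior SD ≈ 0.639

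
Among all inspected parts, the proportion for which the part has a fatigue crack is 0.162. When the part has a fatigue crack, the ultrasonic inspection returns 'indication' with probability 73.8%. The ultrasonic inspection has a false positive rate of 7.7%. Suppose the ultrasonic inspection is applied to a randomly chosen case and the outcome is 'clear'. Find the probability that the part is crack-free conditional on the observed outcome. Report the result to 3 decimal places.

P(¬H | E) ≈ 0.948

Let H be the event that the part has a fatigue crack. P(H) = 0.162, so P(¬H) = 0.838. With E the 'clear' result, P(E|H) = 0.262 and P(E|¬H) = 0.923.
P(E) = 0.262·0.162 + 0.923·0.838 = 0.042444 + 0.77347 = 0.81592.
By Bayes' theorem, P(H|E) = 0.042444 / 0.81592 = 0.052. Hence P(¬H|E) = 1 − 0.052 = 0.948.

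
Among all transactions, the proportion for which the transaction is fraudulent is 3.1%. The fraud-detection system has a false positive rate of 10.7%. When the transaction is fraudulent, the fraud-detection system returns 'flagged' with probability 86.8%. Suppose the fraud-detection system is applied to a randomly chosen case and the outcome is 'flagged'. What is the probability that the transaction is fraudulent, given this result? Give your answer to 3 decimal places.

P(H | E) ≈ 0.206

Let H be the event that the transaction is fraudulent. P(H) = 0.031, so P(¬H) = 0.969. With E the 'flagged' result, P(E|H) = 0.868 and P(E|¬H) = 0.107.
P(E) = 0.868·0.031 + 0.107·0.969 = 0.026908 + 0.10368 = 0.13059.
By Bayes' theorem, P(H|E) = 0.026908 / 0.13059 = 0.206.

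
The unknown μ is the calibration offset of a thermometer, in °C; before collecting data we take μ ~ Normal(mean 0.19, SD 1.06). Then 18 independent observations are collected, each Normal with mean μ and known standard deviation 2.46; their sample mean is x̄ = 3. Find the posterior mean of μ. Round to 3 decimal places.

Posterior mean ≈ 2.353

With known σ, the Normal prior is conjugate. Weight on the data is w = (n/σ²)/(n/σ² + 1/τ₀²) = 2.97442/(2.97442+0.889996) = 0.76969.
Posterior mean = w·x̄ + (1−w)·μ₀ = 0.76969·3 + 0.23031·0.19 = 2.353.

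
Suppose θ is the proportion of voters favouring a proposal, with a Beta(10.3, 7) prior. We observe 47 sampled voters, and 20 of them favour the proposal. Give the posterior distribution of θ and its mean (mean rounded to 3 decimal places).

Posterior: Beta(30.3, 34); mean ≈ 0.471

Observing 20 successes and 27 failures updates Beta(10.3, 7) by adding the success and failure counts to the two shape parameters: α = 10.3+20 = 30.3, β = 7+27 = 34.
Posterior mean = α/(α+β) = 30.3/64.3 = 0.471.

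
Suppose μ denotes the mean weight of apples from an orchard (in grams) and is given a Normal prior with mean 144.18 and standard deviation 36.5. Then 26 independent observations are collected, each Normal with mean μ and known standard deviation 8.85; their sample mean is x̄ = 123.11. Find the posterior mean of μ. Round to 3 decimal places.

Posterior mean ≈ 123.158

With known σ, the Normal prior is conjugate. Weight on the data is w = (n/σ²)/(n/σ² + 1/τ₀²) = 0.331961/(0.331961+0.00075061) = 0.99774.
Posterior mean = w·x̄ + (1−w)·μ₀ = 0.99774·123.11 + 0.0022560·144.18 = 123.158.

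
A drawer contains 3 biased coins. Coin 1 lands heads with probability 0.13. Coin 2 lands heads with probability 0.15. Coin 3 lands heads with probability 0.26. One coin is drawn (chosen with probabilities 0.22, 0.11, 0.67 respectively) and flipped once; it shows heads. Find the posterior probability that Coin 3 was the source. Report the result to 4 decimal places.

Posterior probability ≈ 0.7943

Tabulate prior·likelihood by source: [1] prior 0.22, lik 0.13, product 0.02860; [2] prior 0.11, lik 0.15, product 0.01650; [3] prior 0.67, lik 0.26, product 0.1742.
Normalizing constant = 0.21930; the posterior for Coin 3 is its product over the sum, 0.1742/0.21930 = 0.7943.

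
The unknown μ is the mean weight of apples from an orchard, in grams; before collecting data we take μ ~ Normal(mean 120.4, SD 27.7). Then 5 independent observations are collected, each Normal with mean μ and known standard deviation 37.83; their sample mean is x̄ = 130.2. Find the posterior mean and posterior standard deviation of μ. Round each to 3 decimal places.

Prior precision 1/τ₀² = 1/27.7² = 0.00130329; data precision n/σ² = 5/37.83² = 0.00349379.
Posterior precision = 0.00130329 + 0.00349379 = 0.00479708, giving posterior SD = 1/√0.00479708 = 14.438.
Posterior mean = (0.00130329·120.4 + 0.00349379·130.2) / 0.00479708 = 127.538.

Posterior mean ≈ 127.538; posterior SD ≈ 14.438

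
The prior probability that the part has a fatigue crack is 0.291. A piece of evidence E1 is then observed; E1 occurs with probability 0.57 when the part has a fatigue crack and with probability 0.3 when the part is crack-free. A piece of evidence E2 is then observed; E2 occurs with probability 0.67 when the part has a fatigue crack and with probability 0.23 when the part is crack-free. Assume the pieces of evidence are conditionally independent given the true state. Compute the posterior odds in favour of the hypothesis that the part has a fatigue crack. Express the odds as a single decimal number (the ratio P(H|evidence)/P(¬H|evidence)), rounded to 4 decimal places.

Posterior odds ≈ 2.2717

Prior odds = 0.291/(1−0.291) = 0.41044.
Likelihood ratio for E1 = 0.57/0.3 = 1.9000.
Likelihood ratio for E2 = 0.67/0.23 = 2.9130.
Posterior odds = prior odds × LR₁ × LR₂ = 2.2717.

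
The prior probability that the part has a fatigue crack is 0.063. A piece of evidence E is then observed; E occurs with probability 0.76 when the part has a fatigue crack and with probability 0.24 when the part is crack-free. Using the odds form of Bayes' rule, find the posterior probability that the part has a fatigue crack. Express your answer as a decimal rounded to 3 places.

Posterior probability ≈ 0.176

Prior odds = 0.063/(1−0.063) = 0.067236. In log-odds, ln(0.067236) = -2.6995.
Add log likelihood ratio: ln(3.1667) = 1.1527.
Posterior log-odds = -1.5469, so posterior odds = exp(-1.5469) = 0.21291. Converting, P(H|E) = 0.21291/1.2129 = 0.176.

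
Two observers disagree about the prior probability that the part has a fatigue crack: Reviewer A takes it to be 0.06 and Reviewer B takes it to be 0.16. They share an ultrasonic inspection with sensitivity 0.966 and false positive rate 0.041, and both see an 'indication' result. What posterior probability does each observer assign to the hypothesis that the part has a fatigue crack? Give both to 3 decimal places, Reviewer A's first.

P('+'|H) = 0.966, P('+'|¬H) = 0.041.
Reviewer A: numerator 0.966·0.06 = 0.057960; evidence = 0.057960+0.041·0.94 = 0.096500; posterior = 0.601.
Reviewer B: numerator 0.966·0.16 = 0.15456; evidence = 0.15456+0.041·0.84 = 0.18900; posterior = 0.818.

Reviewer A: 0.601; Reviewer B: 0.818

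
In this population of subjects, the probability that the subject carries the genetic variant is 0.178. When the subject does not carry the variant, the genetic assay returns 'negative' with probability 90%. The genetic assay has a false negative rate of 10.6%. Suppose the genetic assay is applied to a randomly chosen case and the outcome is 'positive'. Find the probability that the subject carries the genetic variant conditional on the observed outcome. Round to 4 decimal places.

P(H | E) ≈ 0.6594

Write H for 'the subject carries the genetic variant'. Prior odds H:¬H = 0.178/0.822 = 0.21655. For the 'positive' outcome, the likelihood ratio is 0.894/0.1 = 8.9400.
Posterior odds = 0.21655 × 8.9400 = 1.9359, so P(H|E) = 1.9359/(1+1.9359) = 0.6594.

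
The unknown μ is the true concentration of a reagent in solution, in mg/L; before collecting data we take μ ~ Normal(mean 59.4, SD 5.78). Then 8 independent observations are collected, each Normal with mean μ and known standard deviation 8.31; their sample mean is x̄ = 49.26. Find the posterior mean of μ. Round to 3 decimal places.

Posterior mean ≈ 51.342

With known σ, the Normal prior is conjugate. Weight on the data is w = (n/σ²)/(n/σ² + 1/τ₀²) = 0.115848/(0.115848+0.0299326) = 0.79467.
Posterior mean = w·x̄ + (1−w)·μ₀ = 0.79467·49.26 + 0.20533·59.4 = 51.342.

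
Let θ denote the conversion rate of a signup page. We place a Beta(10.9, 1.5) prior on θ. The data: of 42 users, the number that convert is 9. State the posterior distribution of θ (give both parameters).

Posterior: Beta(19.9, 34.5)

The binomial likelihood is conjugate to the Beta prior: with 9 successes and 33 failures, the posterior is Beta(10.9+9, 1.5+33) = Beta(19.9, 34.5).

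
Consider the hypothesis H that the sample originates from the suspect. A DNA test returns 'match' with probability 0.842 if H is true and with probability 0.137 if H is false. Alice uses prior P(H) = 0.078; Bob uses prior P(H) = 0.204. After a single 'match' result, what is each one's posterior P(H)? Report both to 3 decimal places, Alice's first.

P('+'|H) = 0.842, P('+'|¬H) = 0.137.
Alice: numerator 0.842·0.078 = 0.065676; evidence = 0.065676+0.137·0.922 = 0.19199; posterior = 0.342.
Bob: numerator 0.842·0.204 = 0.17177; evidence = 0.17177+0.137·0.796 = 0.28082; posterior = 0.612.

Alice: 0.342; Bob: 0.612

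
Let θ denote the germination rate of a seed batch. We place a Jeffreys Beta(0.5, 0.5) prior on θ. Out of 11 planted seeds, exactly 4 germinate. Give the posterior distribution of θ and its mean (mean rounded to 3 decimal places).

Observing 4 successes and 7 failures updates Beta(0.5, 0.5) by adding the success and failure counts to the two shape parameters: α = 0.5+4 = 4.5, β = 0.5+7 = 7.5.
Posterior mean = α/(α+β) = 4.5/12 = 0.375.

Posterior: Beta(4.5, 7.5); mean ≈ 0.375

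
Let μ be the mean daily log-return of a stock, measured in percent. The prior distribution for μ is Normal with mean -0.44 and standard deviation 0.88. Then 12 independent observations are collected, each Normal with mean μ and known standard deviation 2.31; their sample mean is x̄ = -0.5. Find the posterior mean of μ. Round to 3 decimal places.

Posterior mean ≈ -0.478

Prior precision 1/τ₀² = 1/0.88² = 1.29132; data precision n/σ² = 12/2.31² = 2.24883.
Posterior precision = 1.29132 + 2.24883 = 3.54016.
Posterior mean = (1.29132·-0.44 + 2.24883·-0.5) / 3.54016 = -0.478.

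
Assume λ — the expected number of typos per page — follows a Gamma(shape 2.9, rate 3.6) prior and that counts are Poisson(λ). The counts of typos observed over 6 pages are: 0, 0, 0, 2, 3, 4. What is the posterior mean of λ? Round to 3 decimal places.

Total count ∑xᵢ = 9 over n = 6 pages.
Gamma is conjugate to the Poisson likelihood: posterior is Gamma(shape = 2.9+9 = 11.9, rate = 3.6+6 = 9.6).
E[λ | data] = 11.9/9.6 = 1.240.

Posterior mean ≈ 1.240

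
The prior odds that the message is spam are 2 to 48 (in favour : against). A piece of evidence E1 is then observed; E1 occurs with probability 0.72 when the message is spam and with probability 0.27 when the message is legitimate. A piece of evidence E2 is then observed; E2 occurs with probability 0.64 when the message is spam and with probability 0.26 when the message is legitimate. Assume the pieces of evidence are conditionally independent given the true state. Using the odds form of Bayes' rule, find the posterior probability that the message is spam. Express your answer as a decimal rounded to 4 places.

Posterior probability ≈ 0.2148

Prior odds = 2/48 = 0.041667. In log-odds, ln(0.041667) = -3.1781.
Add log likelihood ratios: ln(2.6667) + ln(2.4615) = 1.8816.
Posterior log-odds = -1.2964, so posterior odds = exp(-1.2964) = 0.27350. Converting, P(H|E) = 0.27350/1.2735 = 0.2148.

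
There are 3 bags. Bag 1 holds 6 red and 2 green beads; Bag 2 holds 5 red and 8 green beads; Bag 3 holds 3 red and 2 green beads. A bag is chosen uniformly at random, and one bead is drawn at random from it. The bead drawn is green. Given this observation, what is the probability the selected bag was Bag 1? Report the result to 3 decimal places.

Tabulate prior·likelihood by source: [1] prior 0.333333, lik 0.25, product 0.08333; [2] prior 0.333333, lik 0.6154, product 0.2051; [3] prior 0.333333, lik 0.4, product 0.1333.
Normalizing constant = 0.42179; the posterior for Bag 1 is its product over the sum, 0.08333/0.42179 = 0.198.

Posterior probability ≈ 0.198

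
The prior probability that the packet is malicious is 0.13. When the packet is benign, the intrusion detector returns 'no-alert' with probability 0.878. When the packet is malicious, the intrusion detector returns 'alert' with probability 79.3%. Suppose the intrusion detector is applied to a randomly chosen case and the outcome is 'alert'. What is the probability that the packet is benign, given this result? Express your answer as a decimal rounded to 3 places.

Write H for 'the packet is malicious'. Prior odds H:¬H = 0.13/0.87 = 0.14943. For the 'alert' outcome, the likelihood ratio is 0.793/0.122 = 6.5000.
Posterior odds = 0.14943 × 6.5000 = 0.97126, so P(H|E) = 0.97126/(1+0.97126) = 0.493. Then P(¬H|E) = 1 − 0.493 = 0.507.

P(¬H | E) ≈ 0.507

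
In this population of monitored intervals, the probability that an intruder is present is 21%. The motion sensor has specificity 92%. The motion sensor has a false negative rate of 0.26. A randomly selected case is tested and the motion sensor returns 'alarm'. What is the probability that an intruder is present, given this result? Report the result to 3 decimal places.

P(H | E) ≈ 0.711

Write H for 'an intruder is present'. Prior odds H:¬H = 0.21/0.79 = 0.26582. For the 'alarm' outcome, the likelihood ratio is 0.74/0.08 = 9.2500.
Posterior odds = 0.26582 × 9.2500 = 2.4589, so P(H|E) = 2.4589/(1+2.4589) = 0.711.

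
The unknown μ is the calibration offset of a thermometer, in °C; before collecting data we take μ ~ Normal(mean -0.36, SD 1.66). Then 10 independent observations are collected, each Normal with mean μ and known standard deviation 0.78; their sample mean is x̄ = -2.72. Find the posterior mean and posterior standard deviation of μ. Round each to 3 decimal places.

Prior precision 1/τ₀² = 1/1.66² = 0.362897; data precision n/σ² = 10/0.78² = 16.4366.
Posterior precision = 0.362897 + 16.4366 = 16.7995, giving posterior SD = 1/√16.7995 = 0.244.
Posterior mean = (0.362897·-0.36 + 16.4366·-2.72) / 16.7995 = -2.669.

Posterior mean ≈ -2.669; posterior SD ≈ 0.244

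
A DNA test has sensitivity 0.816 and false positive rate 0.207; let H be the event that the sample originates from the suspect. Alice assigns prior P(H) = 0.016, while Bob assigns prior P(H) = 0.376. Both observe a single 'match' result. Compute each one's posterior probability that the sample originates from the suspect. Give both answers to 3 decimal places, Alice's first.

Alice: 0.060; Bob: 0.704

The likelihood ratio for a 'match' result is 0.816/0.207 = 3.9420.
Alice: prior odds 0.016/0.984 = 0.016260; posterior odds 0.064098; posterior probability 0.060.
Bob: prior odds 0.376/0.624 = 0.60256; posterior odds 2.3753; posterior probability 0.704.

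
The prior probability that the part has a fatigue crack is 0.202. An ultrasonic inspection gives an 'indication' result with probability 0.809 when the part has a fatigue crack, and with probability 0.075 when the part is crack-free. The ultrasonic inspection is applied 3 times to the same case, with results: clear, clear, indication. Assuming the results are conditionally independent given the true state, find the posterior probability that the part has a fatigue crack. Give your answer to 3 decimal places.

Posterior P(H) ≈ 0.104

Let H be the event that the part has a fatigue crack; start with P(H) = 0.202. P('indication'|H) = 0.809, P('indication'|¬H) = 0.075.
Update on result 1 ('clear'): P(H) ← 0.191·0.2020 / (0.191·0.2020 + 0.925·0.7980) = 0.038582/0.77673 = 0.0497.
Update on result 2 ('clear'): P(H) ← 0.191·0.0497 / (0.191·0.0497 + 0.925·0.9503) = 0.0094874/0.88854 = 0.0107.
Update on result 3 ('indication'): P(H) ← 0.809·0.0107 / (0.809·0.0107 + 0.075·0.9893) = 0.0086381/0.082837 = 0.1043.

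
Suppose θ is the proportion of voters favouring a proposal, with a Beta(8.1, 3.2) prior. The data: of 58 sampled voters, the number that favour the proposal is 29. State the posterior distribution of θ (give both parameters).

Posterior: Beta(37.1, 32.2)

The binomial likelihood is conjugate to the Beta prior: with 29 successes and 29 failures, the posterior is Beta(8.1+29, 3.2+29) = Beta(37.1, 32.2).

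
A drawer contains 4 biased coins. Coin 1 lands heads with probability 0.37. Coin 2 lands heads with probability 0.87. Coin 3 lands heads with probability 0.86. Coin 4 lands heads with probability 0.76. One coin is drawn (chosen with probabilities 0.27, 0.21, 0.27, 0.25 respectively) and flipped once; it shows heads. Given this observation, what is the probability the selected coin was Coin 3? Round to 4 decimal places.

Posterior probability ≈ 0.3295

Tabulate prior·likelihood by source: [1] prior 0.27, lik 0.37, product 0.09990; [2] prior 0.21, lik 0.87, product 0.1827; [3] prior 0.27, lik 0.86, product 0.2322; [4] prior 0.25, lik 0.76, product 0.1900.
Normalizing constant = 0.70480; the posterior for Coin 3 is its product over the sum, 0.2322/0.70480 = 0.3295.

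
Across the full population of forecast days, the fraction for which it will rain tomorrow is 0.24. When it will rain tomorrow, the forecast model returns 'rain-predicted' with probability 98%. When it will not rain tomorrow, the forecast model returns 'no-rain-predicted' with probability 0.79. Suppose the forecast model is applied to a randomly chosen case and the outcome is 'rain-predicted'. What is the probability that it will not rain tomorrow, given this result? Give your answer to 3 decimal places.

Write H for 'it will rain tomorrow'. Prior odds H:¬H = 0.24/0.76 = 0.31579. For the 'rain-predicted' outcome, the likelihood ratio is 0.98/0.21 = 4.6667.
Posterior odds = 0.31579 × 4.6667 = 1.4737, so P(H|E) = 1.4737/(1+1.4737) = 0.596. Then P(¬H|E) = 1 − 0.596 = 0.404.

P(¬H | E) ≈ 0.404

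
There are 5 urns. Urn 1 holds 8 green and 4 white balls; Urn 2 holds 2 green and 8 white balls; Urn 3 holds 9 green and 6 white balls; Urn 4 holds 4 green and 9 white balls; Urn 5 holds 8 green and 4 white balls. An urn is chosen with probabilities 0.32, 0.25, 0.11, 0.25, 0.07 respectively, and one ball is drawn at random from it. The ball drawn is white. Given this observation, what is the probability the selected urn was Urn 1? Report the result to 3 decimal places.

Posterior probability ≈ 0.195

P(white|Urn 1) = 0.3333; P(white|Urn 2) = 0.8; P(white|Urn 3) = 0.4; P(white|Urn 4) = 0.6923; P(white|Urn 5) = 0.3333.
Prior × likelihood for each source: 0.32·0.3333=0.1067, 0.25·0.8=0.2000, 0.11·0.4=0.04400, 0.25·0.6923=0.1731, 0.07·0.3333=0.02333. Summing gives P(white) = 0.54708.
P(Urn 1 | white) = 0.1067 / 0.54708 = 0.195.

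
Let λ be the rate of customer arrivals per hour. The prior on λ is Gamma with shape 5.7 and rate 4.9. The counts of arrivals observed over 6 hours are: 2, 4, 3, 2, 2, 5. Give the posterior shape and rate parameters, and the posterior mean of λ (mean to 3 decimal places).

Posterior: Gamma(shape=23.7, rate=10.9); mean ≈ 2.174

The Poisson likelihood adds the total count to the shape and the number of exposure periods to the rate. Here ∑xᵢ = 18 and n = 6, so shape 5.7→23.7 and rate 4.9→10.9.
Posterior mean = shape/rate = 23.7/10.9 = 2.174.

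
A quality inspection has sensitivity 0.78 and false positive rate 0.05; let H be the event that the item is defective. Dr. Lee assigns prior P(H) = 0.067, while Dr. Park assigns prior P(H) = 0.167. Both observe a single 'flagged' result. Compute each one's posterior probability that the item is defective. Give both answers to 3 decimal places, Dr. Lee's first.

P('+'|H) = 0.78, P('+'|¬H) = 0.05.
Dr. Lee: numerator 0.78·0.067 = 0.052260; evidence = 0.052260+0.05·0.933 = 0.098910; posterior = 0.528.
Dr. Park: numerator 0.78·0.167 = 0.13026; evidence = 0.13026+0.05·0.833 = 0.17191; posterior = 0.758.

Dr. Lee: 0.528; Dr. Park: 0.758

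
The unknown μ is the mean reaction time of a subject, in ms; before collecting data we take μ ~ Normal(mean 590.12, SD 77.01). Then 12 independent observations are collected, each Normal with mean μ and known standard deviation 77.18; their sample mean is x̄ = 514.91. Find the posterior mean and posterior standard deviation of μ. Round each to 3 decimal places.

Posterior mean ≈ 520.719; posterior SD ≈ 21.402

Prior precision 1/τ₀² = 1/77.01² = 0.00016862; data precision n/σ² = 12/77.18² = 0.00201452.
Posterior precision = 0.00016862 + 0.00201452 = 0.00218314, giving posterior SD = 1/√0.00218314 = 21.402.
Posterior mean = (0.00016862·590.12 + 0.00201452·514.91) / 0.00218314 = 520.719.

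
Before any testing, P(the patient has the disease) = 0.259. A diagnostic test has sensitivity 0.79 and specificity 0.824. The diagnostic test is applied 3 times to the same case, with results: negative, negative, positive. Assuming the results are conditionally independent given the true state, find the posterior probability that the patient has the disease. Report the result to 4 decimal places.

Posterior P(H) ≈ 0.0925

With H the event that the patient has the disease, the joint likelihood of the observed sequence is P(data|H) = 0.21·0.21·0.79 = 0.034839 and P(data|¬H) = 0.824·0.824·0.176 = 0.11950.
Bayes: P(H|data) = 0.259·0.034839 / (0.259·0.034839 + 0.741·0.11950) = 0.0090233/0.097573 = 0.0925.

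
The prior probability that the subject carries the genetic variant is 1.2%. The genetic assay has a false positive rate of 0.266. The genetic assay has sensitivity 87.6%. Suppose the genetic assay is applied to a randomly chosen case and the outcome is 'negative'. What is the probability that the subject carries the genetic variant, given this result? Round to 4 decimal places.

Let H be the event that the subject carries the genetic variant. P(H) = 0.012, so P(¬H) = 0.988. With E the 'negative' result, P(E|H) = 0.124 and P(E|¬H) = 0.734.
P(E) = 0.124·0.012 + 0.734·0.988 = 0.0014880 + 0.72519 = 0.72668.
By Bayes' theorem, P(H|E) = 0.0014880 / 0.72668 = 0.0020.

P(H | E) ≈ 0.0020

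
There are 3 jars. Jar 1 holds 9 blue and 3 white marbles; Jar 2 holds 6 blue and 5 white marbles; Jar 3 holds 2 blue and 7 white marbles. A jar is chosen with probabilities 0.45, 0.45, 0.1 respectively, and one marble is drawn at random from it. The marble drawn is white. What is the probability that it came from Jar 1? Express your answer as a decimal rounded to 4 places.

Posterior probability ≈ 0.2849

Tabulate prior·likelihood by source: [1] prior 0.45, lik 0.25, product 0.1125; [2] prior 0.45, lik 0.4545, product 0.2045; [3] prior 0.1, lik 0.7778, product 0.07778.
Normalizing constant = 0.39482; the posterior for Jar 1 is its product over the sum, 0.1125/0.39482 = 0.2849.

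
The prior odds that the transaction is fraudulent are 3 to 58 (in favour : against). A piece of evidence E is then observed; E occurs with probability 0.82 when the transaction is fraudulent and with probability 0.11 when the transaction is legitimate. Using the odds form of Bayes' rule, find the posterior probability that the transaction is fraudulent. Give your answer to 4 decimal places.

Posterior probability ≈ 0.2783

Prior odds = 3/58 = 0.051724. In log-odds, ln(0.051724) = -2.9618.
Add log likelihood ratio: ln(7.4545) = 2.0088.
Posterior log-odds = -0.95301, so posterior odds = exp(-0.95301) = 0.38558. Converting, P(H|E) = 0.38558/1.3856 = 0.2783.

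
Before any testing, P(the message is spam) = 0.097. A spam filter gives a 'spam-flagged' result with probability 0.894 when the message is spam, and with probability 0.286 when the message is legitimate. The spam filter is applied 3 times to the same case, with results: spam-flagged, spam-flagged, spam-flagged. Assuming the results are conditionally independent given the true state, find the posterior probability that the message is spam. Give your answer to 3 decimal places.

With H the event that the message is spam, the joint likelihood of the observed sequence is P(data|H) = 0.894·0.894·0.894 = 0.71452 and P(data|¬H) = 0.286·0.286·0.286 = 0.023394.
Bayes: P(H|data) = 0.097·0.71452 / (0.097·0.71452 + 0.903·0.023394) = 0.069308/0.090433 = 0.7664.

Posterior P(H) ≈ 0.766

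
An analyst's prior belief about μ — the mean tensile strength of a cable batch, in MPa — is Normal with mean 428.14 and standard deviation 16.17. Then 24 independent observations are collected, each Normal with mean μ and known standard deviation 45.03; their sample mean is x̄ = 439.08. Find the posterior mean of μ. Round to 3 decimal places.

Posterior mean ≈ 436.408

With known σ, the Normal prior is conjugate. Weight on the data is w = (n/σ²)/(n/σ² + 1/τ₀²) = 0.0118361/(0.0118361+0.00382455) = 0.75579.
Posterior mean = w·x̄ + (1−w)·μ₀ = 0.75579·439.08 + 0.24421·428.14 = 436.408.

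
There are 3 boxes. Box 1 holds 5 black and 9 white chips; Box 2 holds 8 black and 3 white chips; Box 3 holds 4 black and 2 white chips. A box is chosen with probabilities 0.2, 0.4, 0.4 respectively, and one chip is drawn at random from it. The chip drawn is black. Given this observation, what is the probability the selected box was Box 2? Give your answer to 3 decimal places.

Tabulate prior·likelihood by source: [1] prior 0.2, lik 0.3571, product 0.07143; [2] prior 0.4, lik 0.7273, product 0.2909; [3] prior 0.4, lik 0.6667, product 0.2667.
Normalizing constant = 0.62900; the posterior for Box 2 is its product over the sum, 0.2909/0.62900 = 0.462.

Posterior probability ≈ 0.462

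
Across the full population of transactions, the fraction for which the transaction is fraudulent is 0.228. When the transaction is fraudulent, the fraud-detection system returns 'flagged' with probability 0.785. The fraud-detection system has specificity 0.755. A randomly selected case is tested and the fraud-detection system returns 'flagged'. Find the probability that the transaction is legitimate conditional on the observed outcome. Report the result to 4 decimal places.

P(¬H | E) ≈ 0.5138

Write H for 'the transaction is fraudulent'. Prior odds H:¬H = 0.228/0.772 = 0.29534. For the 'flagged' outcome, the likelihood ratio is 0.785/0.245 = 3.2041.
Posterior odds = 0.29534 × 3.2041 = 0.94628, so P(H|E) = 0.94628/(1+0.94628) = 0.4862. Then P(¬H|E) = 1 − 0.4862 = 0.5138.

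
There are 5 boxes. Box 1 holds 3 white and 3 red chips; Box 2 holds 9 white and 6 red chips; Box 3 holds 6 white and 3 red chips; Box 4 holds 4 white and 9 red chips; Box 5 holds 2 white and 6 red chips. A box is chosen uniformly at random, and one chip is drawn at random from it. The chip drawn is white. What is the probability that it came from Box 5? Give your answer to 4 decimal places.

Posterior probability ≈ 0.1076

Tabulate prior·likelihood by source: [1] prior 0.2, lik 0.5, product 0.1000; [2] prior 0.2, lik 0.6, product 0.1200; [3] prior 0.2, lik 0.6667, product 0.1333; [4] prior 0.2, lik 0.3077, product 0.06154; [5] prior 0.2, lik 0.25, product 0.05000.
Normalizing constant = 0.46487; the posterior for Box 5 is its product over the sum, 0.05000/0.46487 = 0.1076.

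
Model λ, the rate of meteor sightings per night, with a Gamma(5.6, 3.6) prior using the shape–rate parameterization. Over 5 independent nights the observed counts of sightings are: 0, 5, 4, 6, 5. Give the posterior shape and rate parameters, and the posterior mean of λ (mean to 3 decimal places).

The Poisson likelihood adds the total count to the shape and the number of exposure periods to the rate. Here ∑xᵢ = 20 and n = 5, so shape 5.6→25.6 and rate 3.6→8.6.
Posterior mean = shape/rate = 25.6/8.6 = 2.977.

Posterior: Gamma(shape=25.6, rate=8.6); mean ≈ 2.977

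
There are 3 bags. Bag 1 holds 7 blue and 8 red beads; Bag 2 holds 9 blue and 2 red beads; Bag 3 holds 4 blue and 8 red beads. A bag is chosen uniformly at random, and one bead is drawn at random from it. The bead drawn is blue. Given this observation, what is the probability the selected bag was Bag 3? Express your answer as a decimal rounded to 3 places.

Posterior probability ≈ 0.206

Tabulate prior·likelihood by source: [1] prior 0.333333, lik 0.4667, product 0.1556; [2] prior 0.333333, lik 0.8182, product 0.2727; [3] prior 0.333333, lik 0.3333, product 0.1111.
Normalizing constant = 0.53939; the posterior for Bag 3 is its product over the sum, 0.1111/0.53939 = 0.206.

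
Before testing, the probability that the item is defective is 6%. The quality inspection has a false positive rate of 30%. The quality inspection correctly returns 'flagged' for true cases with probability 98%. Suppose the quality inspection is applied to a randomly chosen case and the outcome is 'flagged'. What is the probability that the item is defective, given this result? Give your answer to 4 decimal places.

Let H be the event that the item is defective. P(H) = 0.06, so P(¬H) = 0.94. With E the 'flagged' result, P(E|H) = 0.98 and P(E|¬H) = 0.3.
P(E) = 0.98·0.06 + 0.3·0.94 = 0.058800 + 0.28200 = 0.34080.
By Bayes' theorem, P(H|E) = 0.058800 / 0.34080 = 0.1725.

P(H | E) ≈ 0.1725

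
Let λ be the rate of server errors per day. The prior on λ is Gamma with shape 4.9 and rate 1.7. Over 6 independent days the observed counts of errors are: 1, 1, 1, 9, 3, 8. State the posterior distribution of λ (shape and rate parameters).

The Poisson likelihood adds the total count to the shape and the number of exposure periods to the rate. Here ∑xᵢ = 23 and n = 6, so shape 4.9→27.9 and rate 1.7→7.7.

Posterior: Gamma(shape=27.9, rate=7.7)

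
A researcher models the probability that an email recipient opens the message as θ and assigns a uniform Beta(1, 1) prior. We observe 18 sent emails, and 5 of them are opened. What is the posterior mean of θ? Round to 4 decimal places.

Observing 5 successes and 13 failures updates Beta(1, 1) by adding the success and failure counts to the two shape parameters: α = 1+5 = 6, β = 1+13 = 14.
E[θ | data] = 6/(6+14) = 0.3000.

Posterior mean ≈ 0.3000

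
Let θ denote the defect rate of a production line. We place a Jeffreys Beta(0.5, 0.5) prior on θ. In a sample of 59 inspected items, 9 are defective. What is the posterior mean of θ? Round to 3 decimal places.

Posterior mean ≈ 0.158

Observing 9 successes and 50 failures updates Beta(0.5, 0.5) by adding the success and failure counts to the two shape parameters: α = 0.5+9 = 9.5, β = 0.5+50 = 50.5.
Posterior mean = α/(α+β) = 9.5/60 = 0.158.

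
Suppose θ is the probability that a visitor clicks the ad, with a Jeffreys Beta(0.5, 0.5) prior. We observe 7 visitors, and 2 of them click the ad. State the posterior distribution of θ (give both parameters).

Posterior: Beta(2.5, 5.5)

The binomial likelihood is conjugate to the Beta prior: with 2 successes and 5 failures, the posterior is Beta(0.5+2, 0.5+5) = Beta(2.5, 5.5).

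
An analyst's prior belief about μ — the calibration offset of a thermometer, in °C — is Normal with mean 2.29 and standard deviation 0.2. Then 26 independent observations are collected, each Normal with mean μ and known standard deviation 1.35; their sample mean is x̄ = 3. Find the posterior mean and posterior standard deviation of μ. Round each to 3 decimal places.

Posterior mean ≈ 2.548; posterior SD ≈ 0.160

Prior precision 1/τ₀² = 1/0.2² = 25.0000; data precision n/σ² = 26/1.35² = 14.2661.
Posterior precision = 25.0000 + 14.2661 = 39.2661, giving posterior SD = 1/√39.2661 = 0.160.
Posterior mean = (25.0000·2.29 + 14.2661·3) / 39.2661 = 2.548.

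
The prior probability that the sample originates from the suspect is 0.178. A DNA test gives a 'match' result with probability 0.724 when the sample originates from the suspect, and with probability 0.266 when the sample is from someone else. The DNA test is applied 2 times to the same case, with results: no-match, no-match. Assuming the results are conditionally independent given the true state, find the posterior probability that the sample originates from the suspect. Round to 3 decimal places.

Let H be the event that the sample originates from the suspect; start with P(H) = 0.178. P('match'|H) = 0.724, P('match'|¬H) = 0.266.
Update on result 1 ('no-match'): P(H) ← 0.276·0.1780 / (0.276·0.1780 + 0.734·0.8220) = 0.049128/0.65248 = 0.0753.
Update on result 2 ('no-match'): P(H) ← 0.276·0.0753 / (0.276·0.0753 + 0.734·0.9247) = 0.020781/0.69952 = 0.0297.

Posterior P(H) ≈ 0.030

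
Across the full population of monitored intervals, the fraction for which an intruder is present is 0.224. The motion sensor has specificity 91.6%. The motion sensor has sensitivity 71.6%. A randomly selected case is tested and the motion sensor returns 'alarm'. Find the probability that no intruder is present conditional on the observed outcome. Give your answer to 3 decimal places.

P(¬H | E) ≈ 0.289

Write H for 'an intruder is present'. Prior odds H:¬H = 0.224/0.776 = 0.28866. For the 'alarm' outcome, the likelihood ratio is 0.716/0.084 = 8.5238.
Posterior odds = 0.28866 × 8.5238 = 2.4605, so P(H|E) = 2.4605/(1+2.4605) = 0.711. Then P(¬H|E) = 1 − 0.711 = 0.289.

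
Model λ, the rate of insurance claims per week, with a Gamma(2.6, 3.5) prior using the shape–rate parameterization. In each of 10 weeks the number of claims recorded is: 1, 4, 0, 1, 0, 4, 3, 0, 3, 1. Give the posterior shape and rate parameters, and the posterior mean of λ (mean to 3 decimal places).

Posterior: Gamma(shape=19.6, rate=13.5); mean ≈ 1.452

The Poisson likelihood adds the total count to the shape and the number of exposure periods to the rate. Here ∑xᵢ = 17 and n = 10, so shape 2.6→19.6 and rate 3.5→13.5.
E[λ | data] = 19.6/13.5 = 1.452.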